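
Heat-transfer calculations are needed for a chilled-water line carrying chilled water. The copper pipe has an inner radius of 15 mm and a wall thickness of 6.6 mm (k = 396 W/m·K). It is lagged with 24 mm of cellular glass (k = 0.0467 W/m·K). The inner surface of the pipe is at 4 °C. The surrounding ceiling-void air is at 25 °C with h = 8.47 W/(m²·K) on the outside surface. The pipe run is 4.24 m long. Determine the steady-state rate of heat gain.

Q ≈ 30.1 W

Radial resistances (cylindrical: R_cond = ln(r_o/r_i)/(2πkL), R_conv = 1/(h·2πrL)):
R_copper pipe wall = ln(21.6/15)/(2π×396×4.24) = 3.456×10^-5 K/W
R_cellular glass = ln(45.6/21.6)/(2π×0.0467×4.24) = 0.6006 K/W
R_outer film = 1/(h_o·2πr_oL) = 1/(8.47×2π×0.0456×4.24) = 0.09719 K/W
R_total = 0.6978 K/W
Q = ΔT/R_total = 21/0.6978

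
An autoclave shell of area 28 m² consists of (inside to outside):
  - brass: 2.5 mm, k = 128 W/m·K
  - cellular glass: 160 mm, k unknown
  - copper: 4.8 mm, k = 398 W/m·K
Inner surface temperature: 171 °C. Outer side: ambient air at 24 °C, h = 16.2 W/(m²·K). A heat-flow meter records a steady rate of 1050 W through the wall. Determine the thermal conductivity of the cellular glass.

k ≈ 0.0415 W/(m·K)

Model the wall as resistances in series:
R_brass = L/(kA) = 0.0025/(128×28) = 6.975×10^-7 K/W
R_copper = L/(kA) = 0.0048/(398×28) = 4.307×10^-7 K/W
R_outer film = 1/(h_o·A) = 1/(16.2×28) = 0.002205 K/W
Sum of known resistances R_other = 0.002206 K/W
Total R = ΔT/Q = 147/1050 = 0.14 K/W
R_cellular glass = R_total − R_other = 0.1378 K/W
k = L/(R·A) = 0.16/(0.1378×28)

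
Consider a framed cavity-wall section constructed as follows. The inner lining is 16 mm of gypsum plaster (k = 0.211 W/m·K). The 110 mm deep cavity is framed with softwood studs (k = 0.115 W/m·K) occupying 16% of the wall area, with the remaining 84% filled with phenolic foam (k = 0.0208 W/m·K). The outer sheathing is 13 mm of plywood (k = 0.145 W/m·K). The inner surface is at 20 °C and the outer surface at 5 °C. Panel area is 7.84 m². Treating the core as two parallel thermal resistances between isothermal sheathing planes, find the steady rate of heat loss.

Q ≈ 36.4 W

Sheathing layers in series; stud and cavity paths in parallel between them.
R_inner = 0.016/(0.211×7.84) = 0.009672 K/W
R_stud  = 0.11/(0.115×0.16×7.84) = 0.7625 K/W
R_cav   = 0.11/(0.0208×0.84×7.84) = 0.803 K/W
1/R_core = 1/R_stud + 1/R_cav → R_core = 0.3911 K/W
R_outer = 0.013/(0.145×7.84) = 0.01144 K/W
R_total = 0.4122 K/W
Q = ΔT/R_total = 15/0.4122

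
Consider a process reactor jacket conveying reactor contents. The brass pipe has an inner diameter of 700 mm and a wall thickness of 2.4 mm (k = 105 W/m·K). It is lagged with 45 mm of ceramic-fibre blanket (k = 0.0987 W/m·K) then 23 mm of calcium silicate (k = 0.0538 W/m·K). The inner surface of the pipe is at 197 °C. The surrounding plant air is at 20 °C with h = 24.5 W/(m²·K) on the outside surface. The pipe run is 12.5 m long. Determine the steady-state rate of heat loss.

Treating each annulus and film as a series resistance:
R_brass pipe wall = ln(352.4/350)/(2π×105×12.5) = 8.287×10^-7 K/W
R_ceramic-fibre blanket = ln(397.4/352.4)/(2π×0.0987×12.5) = 0.0155 K/W
R_calcium silicate = ln(420.4/397.4)/(2π×0.0538×12.5) = 0.01332 K/W
R_outer film = 1/(h_o·2πr_oL) = 1/(24.5×2π×0.4204×12.5) = 0.001236 K/W
R_total = 0.03006 K/W
Q = ΔT/R_total = 177/0.03006

Q ≈ 5890 W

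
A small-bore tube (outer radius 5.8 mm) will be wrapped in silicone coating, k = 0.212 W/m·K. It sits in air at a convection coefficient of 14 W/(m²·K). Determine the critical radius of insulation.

r_cr ≈ 15.1 mm

For a cylinder r_cr = k/h = 0.212/14
r_cr = 15.1 mm; since the bare radius (5.8 mm) is below r_cr, adding a thin layer of insulation will *increase* heat loss.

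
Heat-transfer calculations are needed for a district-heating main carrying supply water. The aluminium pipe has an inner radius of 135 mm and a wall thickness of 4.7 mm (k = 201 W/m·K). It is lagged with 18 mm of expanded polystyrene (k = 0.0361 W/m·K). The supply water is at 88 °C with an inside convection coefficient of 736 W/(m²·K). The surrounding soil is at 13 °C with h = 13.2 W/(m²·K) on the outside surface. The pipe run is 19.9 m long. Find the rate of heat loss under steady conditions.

Per-layer cylindrical resistances, series-summed:
R_inner film = 1/(h_i·2πr₁L) = 1/(736×2π×0.135×19.9) = 8.049×10^-5 K/W
R_aluminium pipe wall = ln(139.7/135)/(2π×201×19.9) = 1.362×10^-6 K/W
R_expanded polystyrene = ln(157.7/139.7)/(2π×0.0361×19.9) = 0.02685 K/W
R_outer film = 1/(h_o·2πr_oL) = 1/(13.2×2π×0.1577×19.9) = 0.003842 K/W
R_total = 0.03077 K/W
Q = ΔT/R_total = 75/0.03077

Q ≈ 2440 W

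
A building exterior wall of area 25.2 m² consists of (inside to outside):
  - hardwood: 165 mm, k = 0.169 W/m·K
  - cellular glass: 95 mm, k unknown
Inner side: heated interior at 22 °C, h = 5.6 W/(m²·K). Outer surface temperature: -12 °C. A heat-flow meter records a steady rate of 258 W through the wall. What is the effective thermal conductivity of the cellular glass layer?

k ≈ 0.0439 W/(m·K)

Series thermal resistances:
R_inner film = 1/(h_i·A) = 1/(5.6×25.2) = 0.007086 K/W
R_hardwood = L/(kA) = 0.165/(0.169×25.2) = 0.03874 K/W
Sum of known resistances R_other = 0.04583 K/W
Total R = ΔT/Q = 34/258 = 0.1318 K/W
R_cellular glass = R_total − R_other = 0.08595 K/W
k = L/(R·A) = 0.095/(0.08595×25.2)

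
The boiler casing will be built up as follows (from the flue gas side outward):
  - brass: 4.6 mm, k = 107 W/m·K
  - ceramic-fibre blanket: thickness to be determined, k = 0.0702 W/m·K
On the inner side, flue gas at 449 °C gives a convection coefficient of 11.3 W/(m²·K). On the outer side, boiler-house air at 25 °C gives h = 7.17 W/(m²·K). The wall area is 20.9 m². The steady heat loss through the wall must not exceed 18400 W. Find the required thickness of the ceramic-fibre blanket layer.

Using the resistance-network approach (series):
R_inner film = 1/(h_i·A) = 1/(11.3×20.9) = 0.004234 K/W
R_brass = L/(kA) = 0.0046/(107×20.9) = 2.057×10^-6 K/W
R_outer film = 1/(h_o·A) = 1/(7.17×20.9) = 0.006673 K/W
Sum of the known resistances R_other = 0.01091 K/W
Required total resistance R_tot = ΔT/Q_allow = 424/18400 = 0.02304 K/W
R_ceramic-fibre blanket = R_tot − R_other = 0.01213 K/W
L = R·k·A = 0.01213×0.0702×20.9

L ≈ 17.8 mm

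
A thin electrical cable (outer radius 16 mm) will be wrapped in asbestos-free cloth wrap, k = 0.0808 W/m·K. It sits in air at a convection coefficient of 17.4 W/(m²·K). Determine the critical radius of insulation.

r_cr ≈ 4.64 mm

For a cylinder r_cr = k/h = 0.0808/17.4
r_cr = 4.64 mm; since the bare radius (16 mm) is above r_cr, any added insulation will reduce heat loss.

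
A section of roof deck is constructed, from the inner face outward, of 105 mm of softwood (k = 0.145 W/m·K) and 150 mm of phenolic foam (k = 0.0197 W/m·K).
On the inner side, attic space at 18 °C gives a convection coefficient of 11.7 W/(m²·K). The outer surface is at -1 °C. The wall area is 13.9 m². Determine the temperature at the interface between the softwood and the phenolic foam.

Using the resistance-network approach (series):
R_inner film = 1/(h_i·A) = 1/(11.7×13.9) = 0.006149 K/W
R_softwood = L/(kA) = 0.105/(0.145×13.9) = 0.0521 K/W
R_phenolic foam = L/(kA) = 0.15/(0.0197×13.9) = 0.5478 K/W
R_total = 0.606 K/W;  Q = ΔT/R_total = 19/0.606 = 31.35 W
T_interface = T_inner − Q·ΣR(inner→interface) = 18 − 31.4×0.05825

T ≈ 16.2 °C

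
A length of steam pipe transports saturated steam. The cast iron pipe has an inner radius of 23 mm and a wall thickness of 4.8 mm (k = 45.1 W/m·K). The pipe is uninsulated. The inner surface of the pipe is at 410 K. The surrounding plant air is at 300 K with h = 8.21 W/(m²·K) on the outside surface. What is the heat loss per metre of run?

Radial resistances (cylindrical: R_cond = ln(r_o/r_i)/(2πkL), R_conv = 1/(h·2πrL)):
R_cast iron pipe wall = ln(27.8/23)/(2π×45.1×1) = 6.689×10^-4 K/W
R_outer film = 1/(h_o·2πr_oL) = 1/(8.21×2π×0.0278×1) = 0.6973 K/W
R_total = 0.698 K/W
Q = ΔT/R_total = 110/0.698

q′ ≈ 158 W/m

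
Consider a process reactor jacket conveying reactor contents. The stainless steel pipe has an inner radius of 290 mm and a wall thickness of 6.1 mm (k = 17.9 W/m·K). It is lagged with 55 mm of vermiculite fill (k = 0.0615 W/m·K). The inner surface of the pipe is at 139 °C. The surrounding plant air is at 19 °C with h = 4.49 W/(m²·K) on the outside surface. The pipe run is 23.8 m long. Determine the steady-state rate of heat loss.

Treating each annulus and film as a series resistance:
R_stainless steel pipe wall = ln(296.1/290)/(2π×17.9×23.8) = 7.777×10^-6 K/W
R_vermiculite fill = ln(351.1/296.1)/(2π×0.0615×23.8) = 0.01853 K/W
R_outer film = 1/(h_o·2πr_oL) = 1/(4.49×2π×0.3511×23.8) = 0.004242 K/W
R_total = 0.02278 K/W
Q = ΔT/R_total = 120/0.02278

Q ≈ 5270 W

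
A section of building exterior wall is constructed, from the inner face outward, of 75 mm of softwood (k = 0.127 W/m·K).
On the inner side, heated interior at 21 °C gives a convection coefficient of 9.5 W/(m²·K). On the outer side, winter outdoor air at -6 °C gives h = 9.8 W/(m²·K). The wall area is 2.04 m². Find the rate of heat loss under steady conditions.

Thermal resistances in series:
R_inner film = 1/(h_i·A) = 1/(9.5×2.04) = 0.0516 K/W
R_softwood = L/(kA) = 0.075/(0.127×2.04) = 0.2895 K/W
R_outer film = 1/(h_o·A) = 1/(9.8×2.04) = 0.05002 K/W
R_total = 0.3911 K/W
Q = ΔT / R_total = 27 / 0.3911

Q ≈ 69 W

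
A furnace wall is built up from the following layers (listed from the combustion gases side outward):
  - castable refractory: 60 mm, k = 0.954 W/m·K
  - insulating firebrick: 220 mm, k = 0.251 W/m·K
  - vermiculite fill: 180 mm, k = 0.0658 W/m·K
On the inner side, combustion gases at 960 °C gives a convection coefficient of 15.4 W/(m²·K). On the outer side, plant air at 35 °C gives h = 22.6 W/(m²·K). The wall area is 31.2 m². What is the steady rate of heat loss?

Q ≈ 7630 W

Treating each layer as a thermal resistance in series:
R_inner film = 1/(h_i·A) = 1/(15.4×31.2) = 0.002081 K/W
R_castable refractory = L/(kA) = 0.06/(0.954×31.2) = 0.002016 K/W
R_insulating firebrick = L/(kA) = 0.22/(0.251×31.2) = 0.02809 K/W
R_vermiculite fill = L/(kA) = 0.18/(0.0658×31.2) = 0.08768 K/W
R_outer film = 1/(h_o·A) = 1/(22.6×31.2) = 0.001418 K/W
R_total = 0.1213 K/W
Q = ΔT / R_total = 925 / 0.1213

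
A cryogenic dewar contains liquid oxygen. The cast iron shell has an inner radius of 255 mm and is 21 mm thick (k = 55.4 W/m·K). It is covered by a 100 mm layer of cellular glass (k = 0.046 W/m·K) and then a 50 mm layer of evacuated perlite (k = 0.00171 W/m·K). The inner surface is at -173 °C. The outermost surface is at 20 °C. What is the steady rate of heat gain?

Q ≈ 11.9 W

Spherical conduction: R = (1/r_in − 1/r_out)/(4πk) per layer; series-sum.
R_cast iron shell = (1/0.255 − 1/0.276)/(4π×55.4) = 4.286×10^-4 K/W
R_cellular glass = (1/0.276 − 1/0.376)/(4π×0.046) = 1.667 K/W
R_evacuated perlite = (1/0.376 − 1/0.426)/(4π×0.00171) = 14.53 K/W
R_total = 16.19 K/W
Q = ΔT/R_total = 193/16.19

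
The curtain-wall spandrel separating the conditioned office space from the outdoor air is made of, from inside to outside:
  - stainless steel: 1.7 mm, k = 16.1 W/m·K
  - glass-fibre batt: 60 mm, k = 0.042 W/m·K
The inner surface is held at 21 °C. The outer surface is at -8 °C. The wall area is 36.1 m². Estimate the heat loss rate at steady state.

Thermal resistances in series:
R_stainless steel = L/(kA) = 0.0017/(16.1×36.1) = 2.925×10^-6 K/W
R_glass-fibre batt = L/(kA) = 0.06/(0.042×36.1) = 0.03957 K/W
R_total = 0.03958 K/W
Q = ΔT / R_total = 29 / 0.03958

Q ≈ 733 W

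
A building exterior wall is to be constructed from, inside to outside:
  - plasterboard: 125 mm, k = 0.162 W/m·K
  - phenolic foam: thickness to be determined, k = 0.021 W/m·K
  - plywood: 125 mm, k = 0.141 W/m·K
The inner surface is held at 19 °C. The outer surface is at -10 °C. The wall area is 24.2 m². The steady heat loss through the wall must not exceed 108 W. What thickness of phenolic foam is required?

L ≈ 102 mm

Treating each layer as a thermal resistance in series:
R_plasterboard = L/(kA) = 0.125/(0.162×24.2) = 0.03188 K/W
R_plywood = L/(kA) = 0.125/(0.141×24.2) = 0.03663 K/W
Sum of the known resistances R_other = 0.06852 K/W
Required total resistance R_tot = ΔT/Q_allow = 29/108 = 0.2685 K/W
R_phenolic foam = R_tot − R_other = 0.2 K/W
L = R·k·A = 0.2×0.021×24.2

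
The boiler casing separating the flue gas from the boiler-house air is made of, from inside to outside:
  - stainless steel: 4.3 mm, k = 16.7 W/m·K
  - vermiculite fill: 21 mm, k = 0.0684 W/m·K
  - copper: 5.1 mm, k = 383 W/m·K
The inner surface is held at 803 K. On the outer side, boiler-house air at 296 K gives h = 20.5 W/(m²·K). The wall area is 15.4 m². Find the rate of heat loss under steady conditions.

Thermal resistances in series:
R_stainless steel = L/(kA) = 0.0043/(16.7×15.4) = 1.672×10^-5 K/W
R_vermiculite fill = L/(kA) = 0.021/(0.0684×15.4) = 0.01994 K/W
R_copper = L/(kA) = 0.0051/(383×15.4) = 8.647×10^-7 K/W
R_outer film = 1/(h_o·A) = 1/(20.5×15.4) = 0.003168 K/W
R_total = 0.02312 K/W
Q = ΔT / R_total = 507 / 0.02312

Q ≈ 21900 W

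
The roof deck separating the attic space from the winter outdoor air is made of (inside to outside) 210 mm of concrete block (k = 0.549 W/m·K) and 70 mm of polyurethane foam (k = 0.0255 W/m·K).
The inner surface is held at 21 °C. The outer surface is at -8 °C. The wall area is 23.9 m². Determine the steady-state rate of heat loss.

Thermal resistances in series:
R_concrete block = L/(kA) = 0.21/(0.549×23.9) = 0.016 K/W
R_polyurethane foam = L/(kA) = 0.07/(0.0255×23.9) = 0.1149 K/W
R_total = 0.1309 K/W
Q = ΔT / R_total = 29 / 0.1309

Q ≈ 222 W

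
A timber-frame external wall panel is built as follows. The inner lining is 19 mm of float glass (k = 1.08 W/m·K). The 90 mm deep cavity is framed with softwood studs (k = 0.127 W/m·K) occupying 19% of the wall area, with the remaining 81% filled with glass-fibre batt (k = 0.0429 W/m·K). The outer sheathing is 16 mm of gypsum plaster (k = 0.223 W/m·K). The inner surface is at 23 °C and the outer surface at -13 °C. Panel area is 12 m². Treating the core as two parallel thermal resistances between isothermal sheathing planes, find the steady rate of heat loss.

Sheathing layers in series; stud and cavity paths in parallel between them.
R_inner = 0.019/(1.08×12) = 0.001466 K/W
R_stud  = 0.09/(0.127×0.19×12) = 0.3108 K/W
R_cav   = 0.09/(0.0429×0.81×12) = 0.2158 K/W
1/R_core = 1/R_stud + 1/R_cav → R_core = 0.1274 K/W
R_outer = 0.016/(0.223×12) = 0.005979 K/W
R_total = 0.1348 K/W
Q = ΔT/R_total = 36/0.1348

Q ≈ 267 W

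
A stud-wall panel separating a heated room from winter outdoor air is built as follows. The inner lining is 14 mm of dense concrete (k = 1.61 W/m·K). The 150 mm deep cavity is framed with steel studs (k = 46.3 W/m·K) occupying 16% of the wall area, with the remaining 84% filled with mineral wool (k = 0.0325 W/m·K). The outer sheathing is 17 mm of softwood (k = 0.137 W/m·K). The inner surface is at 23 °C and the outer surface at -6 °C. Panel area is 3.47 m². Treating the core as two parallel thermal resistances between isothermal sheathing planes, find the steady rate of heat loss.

Sheathing layers in series; stud and cavity paths in parallel between them.
R_inner = 0.014/(1.61×3.47) = 0.002506 K/W
R_stud  = 0.15/(46.3×0.16×3.47) = 0.005835 K/W
R_cav   = 0.15/(0.0325×0.84×3.47) = 1.583 K/W
1/R_core = 1/R_stud + 1/R_cav → R_core = 0.005814 K/W
R_outer = 0.017/(0.137×3.47) = 0.03576 K/W
R_total = 0.04408 K/W
Q = ΔT/R_total = 29/0.04408

Q ≈ 658 W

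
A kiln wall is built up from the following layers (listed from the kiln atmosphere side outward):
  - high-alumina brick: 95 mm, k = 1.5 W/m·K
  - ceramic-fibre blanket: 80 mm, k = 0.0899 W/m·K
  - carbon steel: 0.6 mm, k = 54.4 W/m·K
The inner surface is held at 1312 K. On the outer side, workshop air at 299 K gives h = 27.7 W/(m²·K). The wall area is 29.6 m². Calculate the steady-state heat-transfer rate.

Q ≈ 30300 W

Series thermal resistances:
R_high-alumina brick = L/(kA) = 0.095/(1.5×29.6) = 0.00214 K/W
R_ceramic-fibre blanket = L/(kA) = 0.08/(0.0899×29.6) = 0.03006 K/W
R_carbon steel = L/(kA) = 0.0006/(54.4×29.6) = 3.726×10^-7 K/W
R_outer film = 1/(h_o·A) = 1/(27.7×29.6) = 0.00122 K/W
R_total = 0.03342 K/W
Q = ΔT / R_total = 1013 / 0.03342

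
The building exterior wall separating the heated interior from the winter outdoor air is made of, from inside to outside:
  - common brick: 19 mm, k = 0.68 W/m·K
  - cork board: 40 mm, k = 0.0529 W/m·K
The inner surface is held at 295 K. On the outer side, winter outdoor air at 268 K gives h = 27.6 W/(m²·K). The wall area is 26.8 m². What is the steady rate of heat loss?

Thermal resistances in series:
R_common brick = L/(kA) = 0.019/(0.68×26.8) = 0.001043 K/W
R_cork board = L/(kA) = 0.04/(0.0529×26.8) = 0.02821 K/W
R_outer film = 1/(h_o·A) = 1/(27.6×26.8) = 0.001352 K/W
R_total = 0.03061 K/W
Q = ΔT / R_total = 27 / 0.03061

Q ≈ 882 W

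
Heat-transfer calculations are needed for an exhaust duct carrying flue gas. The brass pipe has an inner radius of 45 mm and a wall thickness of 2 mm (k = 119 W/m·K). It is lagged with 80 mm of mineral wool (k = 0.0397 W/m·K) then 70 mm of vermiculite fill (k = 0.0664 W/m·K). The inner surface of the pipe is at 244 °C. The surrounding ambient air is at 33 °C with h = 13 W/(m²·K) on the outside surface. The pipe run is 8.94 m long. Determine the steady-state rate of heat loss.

For a radial system each layer contributes R = ln(r_out/r_in)/(2πkL); films add R = 1/(hA).
R_brass pipe wall = ln(47/45)/(2π×119×8.94) = 6.505×10^-6 K/W
R_mineral wool = ln(127/47)/(2π×0.0397×8.94) = 0.4458 K/W
R_vermiculite fill = ln(197/127)/(2π×0.0664×8.94) = 0.1177 K/W
R_outer film = 1/(h_o·2πr_oL) = 1/(13×2π×0.197×8.94) = 0.006951 K/W
R_total = 0.5704 K/W
Q = ΔT/R_total = 211/0.5704

Q ≈ 370 W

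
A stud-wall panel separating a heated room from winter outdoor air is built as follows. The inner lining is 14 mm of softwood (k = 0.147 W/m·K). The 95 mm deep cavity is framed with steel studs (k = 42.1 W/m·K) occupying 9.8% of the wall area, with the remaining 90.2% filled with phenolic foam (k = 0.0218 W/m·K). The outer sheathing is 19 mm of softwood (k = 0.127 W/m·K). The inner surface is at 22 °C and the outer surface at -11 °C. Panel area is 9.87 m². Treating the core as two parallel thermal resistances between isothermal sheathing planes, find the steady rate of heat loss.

Sheathing layers in series; stud and cavity paths in parallel between them.
R_inner = 0.014/(0.147×9.87) = 0.009649 K/W
R_stud  = 0.095/(42.1×0.098×9.87) = 0.002333 K/W
R_cav   = 0.095/(0.0218×0.902×9.87) = 0.4895 K/W
1/R_core = 1/R_stud + 1/R_cav → R_core = 0.002322 K/W
R_outer = 0.019/(0.127×9.87) = 0.01516 K/W
R_total = 0.02713 K/W
Q = ΔT/R_total = 33/0.02713

Q ≈ 1220 W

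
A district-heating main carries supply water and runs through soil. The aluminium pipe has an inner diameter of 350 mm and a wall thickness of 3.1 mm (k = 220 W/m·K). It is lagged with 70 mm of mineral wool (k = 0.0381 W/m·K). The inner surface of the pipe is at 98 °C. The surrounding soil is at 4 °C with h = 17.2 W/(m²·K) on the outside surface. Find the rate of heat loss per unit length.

Per-layer cylindrical resistances, series-summed:
R_aluminium pipe wall = ln(178.1/175)/(2π×220×1) = 1.27×10^-5 K/W
R_mineral wool = ln(248.1/178.1)/(2π×0.0381×1) = 1.385 K/W
R_outer film = 1/(h_o·2πr_oL) = 1/(17.2×2π×0.2481×1) = 0.0373 K/W
R_total = 1.422 K/W
Q = ΔT/R_total = 94/1.422

q′ ≈ 66.1 W/m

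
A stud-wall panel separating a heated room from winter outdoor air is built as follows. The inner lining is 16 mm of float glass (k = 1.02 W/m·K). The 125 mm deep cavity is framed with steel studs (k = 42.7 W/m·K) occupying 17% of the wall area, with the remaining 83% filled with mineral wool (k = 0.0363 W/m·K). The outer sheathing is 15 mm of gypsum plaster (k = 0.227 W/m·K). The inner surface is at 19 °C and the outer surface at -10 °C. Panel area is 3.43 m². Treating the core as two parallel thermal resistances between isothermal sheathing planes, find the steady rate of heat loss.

Sheathing layers in series; stud and cavity paths in parallel between them.
R_inner = 0.016/(1.02×3.43) = 0.004573 K/W
R_stud  = 0.125/(42.7×0.17×3.43) = 0.00502 K/W
R_cav   = 0.125/(0.0363×0.83×3.43) = 1.21 K/W
1/R_core = 1/R_stud + 1/R_cav → R_core = 0.005 K/W
R_outer = 0.015/(0.227×3.43) = 0.01927 K/W
R_total = 0.02884 K/W
Q = ΔT/R_total = 29/0.02884

Q ≈ 1010 W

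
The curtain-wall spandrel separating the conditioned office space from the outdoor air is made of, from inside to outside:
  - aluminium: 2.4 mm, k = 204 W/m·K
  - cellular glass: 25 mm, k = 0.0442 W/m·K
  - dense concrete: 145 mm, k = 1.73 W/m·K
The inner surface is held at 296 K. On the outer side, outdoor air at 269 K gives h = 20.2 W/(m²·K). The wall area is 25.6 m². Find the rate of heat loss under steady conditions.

Q ≈ 989 W

Model the wall as resistances in series:
R_aluminium = L/(kA) = 0.0024/(204×25.6) = 4.596×10^-7 K/W
R_cellular glass = L/(kA) = 0.025/(0.0442×25.6) = 0.02209 K/W
R_dense concrete = L/(kA) = 0.145/(1.73×25.6) = 0.003274 K/W
R_outer film = 1/(h_o·A) = 1/(20.2×25.6) = 0.001934 K/W
R_total = 0.0273 K/W
Q = ΔT / R_total = 27 / 0.0273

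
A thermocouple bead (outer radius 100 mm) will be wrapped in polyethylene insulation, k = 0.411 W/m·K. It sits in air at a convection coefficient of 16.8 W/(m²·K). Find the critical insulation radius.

For a sphere r_cr = 2k/h = 2×0.411/16.8
r_cr = 48.9 mm; since the bare radius (100 mm) is above r_cr, any added insulation will reduce heat loss.

r_cr ≈ 48.9 mm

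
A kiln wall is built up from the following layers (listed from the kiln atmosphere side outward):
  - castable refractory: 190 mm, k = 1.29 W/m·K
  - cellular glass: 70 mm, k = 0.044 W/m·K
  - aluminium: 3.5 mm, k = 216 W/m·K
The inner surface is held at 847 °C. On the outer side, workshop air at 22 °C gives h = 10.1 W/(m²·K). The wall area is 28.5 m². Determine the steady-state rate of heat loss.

Q ≈ 12800 W

Using the resistance-network approach (series):
R_castable refractory = L/(kA) = 0.19/(1.29×28.5) = 0.005168 K/W
R_cellular glass = L/(kA) = 0.07/(0.044×28.5) = 0.05582 K/W
R_aluminium = L/(kA) = 0.0035/(216×28.5) = 5.686×10^-7 K/W
R_outer film = 1/(h_o·A) = 1/(10.1×28.5) = 0.003474 K/W
R_total = 0.06446 K/W
Q = ΔT / R_total = 825 / 0.06446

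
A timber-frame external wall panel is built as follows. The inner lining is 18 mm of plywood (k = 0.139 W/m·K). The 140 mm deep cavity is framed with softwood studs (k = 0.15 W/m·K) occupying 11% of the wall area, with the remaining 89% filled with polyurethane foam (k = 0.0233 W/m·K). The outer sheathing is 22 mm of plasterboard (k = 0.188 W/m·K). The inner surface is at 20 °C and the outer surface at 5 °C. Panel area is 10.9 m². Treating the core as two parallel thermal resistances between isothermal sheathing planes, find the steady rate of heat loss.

Q ≈ 40.8 W

Sheathing layers in series; stud and cavity paths in parallel between them.
R_inner = 0.018/(0.139×10.9) = 0.01188 K/W
R_stud  = 0.14/(0.15×0.11×10.9) = 0.7784 K/W
R_cav   = 0.14/(0.0233×0.89×10.9) = 0.6194 K/W
1/R_core = 1/R_stud + 1/R_cav → R_core = 0.3449 K/W
R_outer = 0.022/(0.188×10.9) = 0.01074 K/W
R_total = 0.3675 K/W
Q = ΔT/R_total = 15/0.3675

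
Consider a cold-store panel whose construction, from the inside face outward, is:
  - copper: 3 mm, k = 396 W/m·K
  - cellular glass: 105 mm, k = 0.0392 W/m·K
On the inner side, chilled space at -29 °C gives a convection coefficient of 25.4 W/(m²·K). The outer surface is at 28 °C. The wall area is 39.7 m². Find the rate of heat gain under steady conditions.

Q ≈ 833 W

Series thermal resistances:
R_inner film = 1/(h_i·A) = 1/(25.4×39.7) = 9.917×10^-4 K/W
R_copper = L/(kA) = 0.003/(396×39.7) = 1.908×10^-7 K/W
R_cellular glass = L/(kA) = 0.105/(0.0392×39.7) = 0.06747 K/W
R_total = 0.06846 K/W
Q = ΔT / R_total = 57 / 0.06846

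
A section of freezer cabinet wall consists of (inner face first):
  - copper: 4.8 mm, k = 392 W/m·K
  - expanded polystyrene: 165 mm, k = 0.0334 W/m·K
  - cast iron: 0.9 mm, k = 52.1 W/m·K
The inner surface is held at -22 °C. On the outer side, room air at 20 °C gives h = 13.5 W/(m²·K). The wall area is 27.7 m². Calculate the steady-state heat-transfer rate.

Q ≈ 232 W

Thermal resistances in series:
R_copper = L/(kA) = 0.0048/(392×27.7) = 4.421×10^-7 K/W
R_expanded polystyrene = L/(kA) = 0.165/(0.0334×27.7) = 0.1783 K/W
R_cast iron = L/(kA) = 0.0009/(52.1×27.7) = 6.236×10^-7 K/W
R_outer film = 1/(h_o·A) = 1/(13.5×27.7) = 0.002674 K/W
R_total = 0.181 K/W
Q = ΔT / R_total = 42 / 0.181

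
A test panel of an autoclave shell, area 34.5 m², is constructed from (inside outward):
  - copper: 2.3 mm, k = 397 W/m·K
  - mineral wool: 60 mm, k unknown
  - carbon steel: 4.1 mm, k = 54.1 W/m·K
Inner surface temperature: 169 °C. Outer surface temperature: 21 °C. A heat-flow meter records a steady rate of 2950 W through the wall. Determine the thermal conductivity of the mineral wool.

Thermal resistances in series:
R_copper = L/(kA) = 0.0023/(397×34.5) = 1.679×10^-7 K/W
R_carbon steel = L/(kA) = 0.0041/(54.1×34.5) = 2.197×10^-6 K/W
Sum of known resistances R_other = 2.365×10^-6 K/W
Total R = ΔT/Q = 148/2950 = 0.05017 K/W
R_mineral wool = R_total − R_other = 0.05017 K/W
k = L/(R·A) = 0.06/(0.05017×34.5)

k ≈ 0.0347 W/(m·K)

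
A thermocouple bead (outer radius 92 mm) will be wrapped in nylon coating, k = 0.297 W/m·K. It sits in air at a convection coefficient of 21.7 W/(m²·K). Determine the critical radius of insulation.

For a sphere r_cr = 2k/h = 2×0.297/21.7
r_cr = 27.4 mm; since the bare radius (92 mm) is above r_cr, any added insulation will reduce heat loss.

r_cr ≈ 27.4 mm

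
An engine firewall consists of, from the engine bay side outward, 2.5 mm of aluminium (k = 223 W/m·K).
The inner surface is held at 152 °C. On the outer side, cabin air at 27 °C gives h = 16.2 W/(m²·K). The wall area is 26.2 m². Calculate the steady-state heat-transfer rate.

Using the resistance-network approach (series):
R_aluminium = L/(kA) = 0.0025/(223×26.2) = 4.279×10^-7 K/W
R_outer film = 1/(h_o·A) = 1/(16.2×26.2) = 0.002356 K/W
R_total = 0.002356 K/W
Q = ΔT / R_total = 125 / 0.002356

Q ≈ 53000 W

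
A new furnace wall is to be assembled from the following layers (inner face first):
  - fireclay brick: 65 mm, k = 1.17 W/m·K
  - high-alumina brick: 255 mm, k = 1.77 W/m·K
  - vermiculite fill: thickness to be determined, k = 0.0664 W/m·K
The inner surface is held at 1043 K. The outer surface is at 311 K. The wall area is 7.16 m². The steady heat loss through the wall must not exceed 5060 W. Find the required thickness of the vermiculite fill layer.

Thermal resistances in series:
R_fireclay brick = L/(kA) = 0.065/(1.17×7.16) = 0.007759 K/W
R_high-alumina brick = L/(kA) = 0.255/(1.77×7.16) = 0.02012 K/W
Sum of the known resistances R_other = 0.02788 K/W
Required total resistance R_tot = ΔT/Q_allow = 732/5060 = 0.1447 K/W
R_vermiculite fill = R_tot − R_other = 0.1168 K/W
L = R·k·A = 0.1168×0.0664×7.16

L ≈ 55.5 mm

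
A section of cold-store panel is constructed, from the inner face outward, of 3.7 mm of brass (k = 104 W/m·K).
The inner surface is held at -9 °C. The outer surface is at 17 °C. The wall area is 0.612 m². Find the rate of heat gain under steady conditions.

Series thermal resistances:
R_brass = L/(kA) = 0.0037/(104×0.612) = 5.813×10^-5 K/W
R_total = 5.813×10^-5 K/W
Q = ΔT / R_total = 26 / 5.813×10^-5

Q ≈ 447000 W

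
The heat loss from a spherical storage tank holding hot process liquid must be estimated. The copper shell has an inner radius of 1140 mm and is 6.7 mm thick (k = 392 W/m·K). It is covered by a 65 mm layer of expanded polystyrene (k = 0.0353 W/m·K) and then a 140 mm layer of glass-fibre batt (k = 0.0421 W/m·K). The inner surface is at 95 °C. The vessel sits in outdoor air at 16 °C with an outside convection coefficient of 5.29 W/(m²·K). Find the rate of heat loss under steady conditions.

For a spherical shell R = (1/r₁ − 1/r₂)/(4πk); film R = 1/(h·4πr²). In series:
R_copper shell = (1/1.14 − 1/1.1467)/(4π×392) = 1.04×10^-6 K/W
R_expanded polystyrene = (1/1.1467 − 1/1.2117)/(4π×0.0353) = 0.1055 K/W
R_glass-fibre batt = (1/1.2117 − 1/1.3517)/(4π×0.0421) = 0.1616 K/W
R_outer film = 1/(h·4πr_o²) = 1/(5.29×4π×1.3517²) = 0.008233 K/W
R_total = 0.2753 K/W
Q = ΔT/R_total = 79/0.2753

Q ≈ 287 W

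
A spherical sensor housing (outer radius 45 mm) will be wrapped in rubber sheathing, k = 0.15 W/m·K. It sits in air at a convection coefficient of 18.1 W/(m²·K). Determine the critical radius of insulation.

For a sphere r_cr = 2k/h = 2×0.15/18.1
r_cr = 16.6 mm; since the bare radius (45 mm) is above r_cr, any added insulation will reduce heat loss.

r_cr ≈ 16.6 mm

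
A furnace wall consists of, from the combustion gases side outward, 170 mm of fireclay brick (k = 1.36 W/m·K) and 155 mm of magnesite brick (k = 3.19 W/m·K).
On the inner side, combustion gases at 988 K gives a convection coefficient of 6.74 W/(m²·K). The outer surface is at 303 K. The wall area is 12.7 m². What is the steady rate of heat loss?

Q ≈ 27000 W

Using the resistance-network approach (series):
R_inner film = 1/(h_i·A) = 1/(6.74×12.7) = 0.01168 K/W
R_fireclay brick = L/(kA) = 0.17/(1.36×12.7) = 0.009843 K/W
R_magnesite brick = L/(kA) = 0.155/(3.19×12.7) = 0.003826 K/W
R_total = 0.02535 K/W
Q = ΔT / R_total = 685 / 0.02535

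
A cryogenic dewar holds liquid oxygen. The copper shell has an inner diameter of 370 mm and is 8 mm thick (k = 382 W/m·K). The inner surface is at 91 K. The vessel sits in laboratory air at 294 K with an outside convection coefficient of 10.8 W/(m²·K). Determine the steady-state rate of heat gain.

Spherical conduction: R = (1/r_in − 1/r_out)/(4πk) per layer; series-sum.
R_copper shell = (1/0.185 − 1/0.193)/(4π×382) = 4.668×10^-5 K/W
R_outer film = 1/(h·4πr_o²) = 1/(10.8×4π×0.193²) = 0.1978 K/W
R_total = 0.1979 K/W
Q = ΔT/R_total = 203/0.1979

Q ≈ 1030 W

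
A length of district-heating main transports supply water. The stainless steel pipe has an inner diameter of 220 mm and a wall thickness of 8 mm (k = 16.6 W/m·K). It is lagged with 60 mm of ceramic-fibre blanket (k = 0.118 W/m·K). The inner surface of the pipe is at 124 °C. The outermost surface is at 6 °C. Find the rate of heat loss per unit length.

For a radial system each layer contributes R = ln(r_out/r_in)/(2πkL); films add R = 1/(hA).
R_stainless steel pipe wall = ln(118/110)/(2π×16.6×1) = 6.731×10^-4 K/W
R_ceramic-fibre blanket = ln(178/118)/(2π×0.118×1) = 0.5545 K/W
R_total = 0.5552 K/W
Q = ΔT/R_total = 118/0.5552

q′ ≈ 213 W/m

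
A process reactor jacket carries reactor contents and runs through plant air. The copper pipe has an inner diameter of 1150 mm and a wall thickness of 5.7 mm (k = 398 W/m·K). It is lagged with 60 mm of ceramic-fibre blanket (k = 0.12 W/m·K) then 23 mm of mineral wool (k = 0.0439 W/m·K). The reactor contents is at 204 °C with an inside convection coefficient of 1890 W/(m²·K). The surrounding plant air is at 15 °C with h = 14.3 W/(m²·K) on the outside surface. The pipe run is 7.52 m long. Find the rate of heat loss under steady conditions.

Q ≈ 5160 W

Radial resistances (cylindrical: R_cond = ln(r_o/r_i)/(2πkL), R_conv = 1/(h·2πrL)):
R_inner film = 1/(h_i·2πr₁L) = 1/(1890×2π×0.575×7.52) = 1.947×10^-5 K/W
R_copper pipe wall = ln(580.7/575)/(2π×398×7.52) = 5.245×10^-7 K/W
R_ceramic-fibre blanket = ln(640.7/580.7)/(2π×0.12×7.52) = 0.01734 K/W
R_mineral wool = ln(663.7/640.7)/(2π×0.0439×7.52) = 0.017 K/W
R_outer film = 1/(h_o·2πr_oL) = 1/(14.3×2π×0.6637×7.52) = 0.00223 K/W
R_total = 0.03659 K/W
Q = ΔT/R_total = 189/0.03659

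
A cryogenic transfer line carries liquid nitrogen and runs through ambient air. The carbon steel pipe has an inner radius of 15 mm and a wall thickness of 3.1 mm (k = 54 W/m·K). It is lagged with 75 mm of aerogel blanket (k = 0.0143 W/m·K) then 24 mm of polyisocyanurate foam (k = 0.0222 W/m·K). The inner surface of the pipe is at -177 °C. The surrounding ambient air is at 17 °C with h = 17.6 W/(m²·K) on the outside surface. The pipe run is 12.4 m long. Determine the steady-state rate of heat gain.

Q ≈ 121 W

For a radial system each layer contributes R = ln(r_out/r_in)/(2πkL); films add R = 1/(hA).
R_carbon steel pipe wall = ln(18.1/15)/(2π×54×12.4) = 4.465×10^-5 K/W
R_aerogel blanket = ln(93.1/18.1)/(2π×0.0143×12.4) = 1.47 K/W
R_polyisocyanurate foam = ln(117.1/93.1)/(2π×0.0222×12.4) = 0.1326 K/W
R_outer film = 1/(h_o·2πr_oL) = 1/(17.6×2π×0.1171×12.4) = 0.006228 K/W
R_total = 1.609 K/W
Q = ΔT/R_total = 194/1.609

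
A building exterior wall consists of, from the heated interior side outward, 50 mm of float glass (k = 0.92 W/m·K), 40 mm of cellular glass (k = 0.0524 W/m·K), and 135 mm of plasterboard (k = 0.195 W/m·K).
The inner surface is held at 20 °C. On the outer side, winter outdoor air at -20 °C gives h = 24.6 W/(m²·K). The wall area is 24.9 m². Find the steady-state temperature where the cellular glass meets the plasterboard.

Treating each layer as a thermal resistance in series:
R_float glass = L/(kA) = 0.05/(0.92×24.9) = 0.002183 K/W
R_cellular glass = L/(kA) = 0.04/(0.0524×24.9) = 0.03066 K/W
R_plasterboard = L/(kA) = 0.135/(0.195×24.9) = 0.0278 K/W
R_outer film = 1/(h_o·A) = 1/(24.6×24.9) = 0.001633 K/W
R_total = 0.06228 K/W;  Q = ΔT/R_total = 40/0.06228 = 642.3 W
T_interface = T_inner − Q·ΣR(inner→interface) = 20 − 642×0.03284

T ≈ -1.09 °C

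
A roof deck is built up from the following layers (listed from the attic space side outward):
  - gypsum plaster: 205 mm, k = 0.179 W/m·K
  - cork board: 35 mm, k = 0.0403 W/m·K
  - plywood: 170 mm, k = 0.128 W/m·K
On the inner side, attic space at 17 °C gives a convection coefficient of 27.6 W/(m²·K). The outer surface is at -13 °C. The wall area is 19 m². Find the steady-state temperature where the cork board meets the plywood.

Using the resistance-network approach (series):
R_inner film = 1/(h_i·A) = 1/(27.6×19) = 0.001907 K/W
R_gypsum plaster = L/(kA) = 0.205/(0.179×19) = 0.06028 K/W
R_cork board = L/(kA) = 0.035/(0.0403×19) = 0.04571 K/W
R_plywood = L/(kA) = 0.17/(0.128×19) = 0.0699 K/W
R_total = 0.1778 K/W;  Q = ΔT/R_total = 30/0.1778 = 168.7 W
T_interface = T_inner − Q·ΣR(inner→interface) = 17 − 169×0.1079

T ≈ -1.21 °C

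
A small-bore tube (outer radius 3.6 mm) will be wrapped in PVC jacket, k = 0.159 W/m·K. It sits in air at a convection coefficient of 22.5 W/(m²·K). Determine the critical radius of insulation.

For a cylinder r_cr = k/h = 0.159/22.5
r_cr = 7.07 mm; since the bare radius (3.6 mm) is below r_cr, adding a thin layer of insulation will *increase* heat loss.

r_cr ≈ 7.07 mm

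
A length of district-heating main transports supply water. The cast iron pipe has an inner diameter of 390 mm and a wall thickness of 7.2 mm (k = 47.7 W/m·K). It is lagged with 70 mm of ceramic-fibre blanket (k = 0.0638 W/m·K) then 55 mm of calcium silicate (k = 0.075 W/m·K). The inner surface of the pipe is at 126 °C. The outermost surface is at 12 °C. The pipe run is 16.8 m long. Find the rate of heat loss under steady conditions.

Q ≈ 1690 W

For a radial system each layer contributes R = ln(r_out/r_in)/(2πkL); films add R = 1/(hA).
R_cast iron pipe wall = ln(202.2/195)/(2π×47.7×16.8) = 7.201×10^-6 K/W
R_ceramic-fibre blanket = ln(272.2/202.2)/(2π×0.0638×16.8) = 0.04414 K/W
R_calcium silicate = ln(327.2/272.2)/(2π×0.075×16.8) = 0.02325 K/W
R_total = 0.0674 K/W
Q = ΔT/R_total = 114/0.0674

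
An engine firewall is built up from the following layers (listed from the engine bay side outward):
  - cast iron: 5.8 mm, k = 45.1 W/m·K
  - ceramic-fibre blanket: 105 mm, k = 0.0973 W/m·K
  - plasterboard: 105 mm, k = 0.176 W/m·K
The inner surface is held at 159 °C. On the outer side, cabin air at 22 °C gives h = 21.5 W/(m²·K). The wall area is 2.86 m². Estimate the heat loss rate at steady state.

Thermal resistances in series:
R_cast iron = L/(kA) = 0.0058/(45.1×2.86) = 4.497×10^-5 K/W
R_ceramic-fibre blanket = L/(kA) = 0.105/(0.0973×2.86) = 0.3773 K/W
R_plasterboard = L/(kA) = 0.105/(0.176×2.86) = 0.2086 K/W
R_outer film = 1/(h_o·A) = 1/(21.5×2.86) = 0.01626 K/W
R_total = 0.6022 K/W
Q = ΔT / R_total = 137 / 0.6022

Q ≈ 227 W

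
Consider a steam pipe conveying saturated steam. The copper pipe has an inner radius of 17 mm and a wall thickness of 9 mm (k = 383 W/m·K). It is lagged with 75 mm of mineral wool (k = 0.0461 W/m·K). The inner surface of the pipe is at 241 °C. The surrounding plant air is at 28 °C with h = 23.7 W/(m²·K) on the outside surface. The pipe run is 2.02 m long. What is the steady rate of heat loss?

Q ≈ 90.5 W

Per-layer cylindrical resistances, series-summed:
R_copper pipe wall = ln(26/17)/(2π×383×2.02) = 8.741×10^-5 K/W
R_mineral wool = ln(101/26)/(2π×0.0461×2.02) = 2.319 K/W
R_outer film = 1/(h_o·2πr_oL) = 1/(23.7×2π×0.101×2.02) = 0.03292 K/W
R_total = 2.352 K/W
Q = ΔT/R_total = 213/2.352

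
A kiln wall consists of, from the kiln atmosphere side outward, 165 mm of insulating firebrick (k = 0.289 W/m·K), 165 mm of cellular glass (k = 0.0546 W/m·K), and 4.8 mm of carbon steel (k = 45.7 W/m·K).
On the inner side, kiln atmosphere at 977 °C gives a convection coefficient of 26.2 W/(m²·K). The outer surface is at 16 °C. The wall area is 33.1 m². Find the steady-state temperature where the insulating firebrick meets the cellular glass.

T ≈ 816 °C

Series thermal resistances:
R_inner film = 1/(h_i·A) = 1/(26.2×33.1) = 0.001153 K/W
R_insulating firebrick = L/(kA) = 0.165/(0.289×33.1) = 0.01725 K/W
R_cellular glass = L/(kA) = 0.165/(0.0546×33.1) = 0.0913 K/W
R_carbon steel = L/(kA) = 0.0048/(45.7×33.1) = 3.173×10^-6 K/W
R_total = 0.1097 K/W;  Q = ΔT/R_total = 961/0.1097 = 8760 W
T_interface = T_inner − Q·ΣR(inner→interface) = 977 − 8760×0.0184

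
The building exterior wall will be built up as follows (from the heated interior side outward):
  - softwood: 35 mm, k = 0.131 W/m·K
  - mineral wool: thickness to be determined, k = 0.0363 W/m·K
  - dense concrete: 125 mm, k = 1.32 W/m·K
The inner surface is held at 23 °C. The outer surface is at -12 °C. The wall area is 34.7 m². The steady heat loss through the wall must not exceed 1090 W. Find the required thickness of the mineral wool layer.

Treating each layer as a thermal resistance in series:
R_softwood = L/(kA) = 0.035/(0.131×34.7) = 0.0077 K/W
R_dense concrete = L/(kA) = 0.125/(1.32×34.7) = 0.002729 K/W
Sum of the known resistances R_other = 0.01043 K/W
Required total resistance R_tot = ΔT/Q_allow = 35/1090 = 0.03211 K/W
R_mineral wool = R_tot − R_other = 0.02168 K/W
L = R·k·A = 0.02168×0.0363×34.7

L ≈ 27.3 mm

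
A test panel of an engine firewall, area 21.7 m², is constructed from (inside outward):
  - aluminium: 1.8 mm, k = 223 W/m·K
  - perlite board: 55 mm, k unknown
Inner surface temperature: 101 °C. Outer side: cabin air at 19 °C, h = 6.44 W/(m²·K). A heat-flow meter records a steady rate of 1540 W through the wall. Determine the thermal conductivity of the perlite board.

k ≈ 0.055 W/(m·K)

Series thermal resistances:
R_aluminium = L/(kA) = 0.0018/(223×21.7) = 3.72×10^-7 K/W
R_outer film = 1/(h_o·A) = 1/(6.44×21.7) = 0.007156 K/W
Sum of known resistances R_other = 0.007156 K/W
Total R = ΔT/Q = 82/1540 = 0.05325 K/W
R_perlite board = R_total − R_other = 0.04609 K/W
k = L/(R·A) = 0.055/(0.04609×21.7)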